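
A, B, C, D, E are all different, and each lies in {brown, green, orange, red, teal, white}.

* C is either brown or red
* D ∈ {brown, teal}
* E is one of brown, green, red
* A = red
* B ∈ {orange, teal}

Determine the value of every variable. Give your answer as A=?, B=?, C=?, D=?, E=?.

A's domain is down to {red}, so A = red. Strike red from C, E.
C's domain is down to {brown}, so C = brown. So D, E can't be brown.
That leaves D = teal. Strike teal from B.
That leaves E = green.
B must be orange (only option left).

A=red, B=orange, C=brown, D=teal, E=green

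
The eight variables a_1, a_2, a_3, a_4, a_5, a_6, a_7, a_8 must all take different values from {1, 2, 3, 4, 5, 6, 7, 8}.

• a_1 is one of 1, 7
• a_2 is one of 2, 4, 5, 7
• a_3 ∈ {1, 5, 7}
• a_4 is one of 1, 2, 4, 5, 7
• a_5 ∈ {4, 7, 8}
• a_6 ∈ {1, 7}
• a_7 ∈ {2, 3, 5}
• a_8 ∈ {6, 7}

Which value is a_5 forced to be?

8

The 8 variables together cover exactly {1, 2, 3, 4, 5, 6, 7, 8} — 8 values for 8 variables — and 3 appears only in a_7's list, so a_7 = 3.
The 7 still-open variables together cover exactly {1, 2, 4, 5, 6, 7, 8} — 7 values for 7 variables — and 6 appears only in a_8's list, so a_8 = 6.
The 6 still-open variables together cover exactly {1, 2, 4, 5, 7, 8} — 6 values for 6 variables — and 8 appears only in a_5's list, so a_5 = 8.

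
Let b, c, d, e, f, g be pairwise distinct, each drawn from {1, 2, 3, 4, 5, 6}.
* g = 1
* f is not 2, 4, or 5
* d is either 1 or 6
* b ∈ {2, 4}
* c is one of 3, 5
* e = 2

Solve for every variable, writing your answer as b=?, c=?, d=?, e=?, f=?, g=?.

b=4, c=5, d=6, e=2, f=3, g=1

e has just one choice, so e = 2. Strike 2 from b.
g's domain is down to {1}, so g = 1. Strike 1 from d, f.
b must be 4 (only option left).
d must be 6 (only option left). Strike 6 from f.
f has just one choice, so f = 3. Strike 3 from c.
c's domain is down to {5}, so c = 5.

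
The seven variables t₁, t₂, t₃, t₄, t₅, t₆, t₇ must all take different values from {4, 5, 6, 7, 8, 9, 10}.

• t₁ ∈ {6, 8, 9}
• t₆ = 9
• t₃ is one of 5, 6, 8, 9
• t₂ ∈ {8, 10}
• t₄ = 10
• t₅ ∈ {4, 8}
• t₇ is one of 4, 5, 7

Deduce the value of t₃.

t₄ must be 10 (only option left). Eliminate 10 elsewhere: t₂.
t₆ has just one choice, so t₆ = 9. Eliminate 9 elsewhere: t₁, t₃.
t₂ has just one choice, so t₂ = 8. Eliminate 8 elsewhere: t₁, t₃, t₅.
t₅ must be 4 (only option left). Remove 4 from t₇.
t₁ must be 6 (only option left). Remove 6 from t₃.
So t₃ = 5.

5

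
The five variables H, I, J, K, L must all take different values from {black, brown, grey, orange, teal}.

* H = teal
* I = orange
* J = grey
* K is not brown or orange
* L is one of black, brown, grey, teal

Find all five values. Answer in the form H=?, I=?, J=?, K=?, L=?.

H=teal, I=orange, J=grey, K=black, L=brown

H has just one choice, so H = teal. So K, L can't be teal.
I has just one choice, so I = orange.
That leaves J = grey. Remove grey from K, L.
K has just one choice, so K = black. Eliminate black elsewhere: L.
That leaves L = brown.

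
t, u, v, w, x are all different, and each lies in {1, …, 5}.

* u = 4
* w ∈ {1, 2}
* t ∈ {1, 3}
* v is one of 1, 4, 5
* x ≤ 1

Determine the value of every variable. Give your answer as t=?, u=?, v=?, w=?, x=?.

u's domain is down to {4}, so u = 4. Strike 4 from v.
x has just one choice, so x = 1. Eliminate 1 elsewhere: t, v, w.
t must be 3 (only option left).
v must be 5 (only option left).
w's domain is down to {2}, so w = 2.

t=3, u=4, v=5, w=2, x=1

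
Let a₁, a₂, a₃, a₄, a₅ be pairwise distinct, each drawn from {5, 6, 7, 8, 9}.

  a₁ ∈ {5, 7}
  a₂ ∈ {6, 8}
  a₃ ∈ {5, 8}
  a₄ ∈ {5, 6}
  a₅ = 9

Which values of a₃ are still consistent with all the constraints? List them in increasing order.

a₅ must be 9 (only option left).
The 4 still-open variables together cover exactly {5, 6, 7, 8} — 4 values for 4 variables — and 7 appears only in a₁'s list, so a₁ = 7.
No further eliminations apply; a₃ can still be any of 5, 8.

5, 8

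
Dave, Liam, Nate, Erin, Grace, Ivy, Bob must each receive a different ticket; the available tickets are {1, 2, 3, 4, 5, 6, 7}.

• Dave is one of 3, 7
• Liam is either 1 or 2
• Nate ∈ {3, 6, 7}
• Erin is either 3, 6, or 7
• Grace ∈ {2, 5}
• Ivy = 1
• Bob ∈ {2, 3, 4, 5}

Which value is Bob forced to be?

4

Ivy's domain is down to {1}, so Ivy = 1. Remove 1 from Liam.
Liam must be 2 (only option left). Remove 2 from Grace, Bob.
Grace has just one choice, so Grace = 5. Eliminate 5 elsewhere: Bob.
Among the 4 still-open variables, 4 fits only Bob (and all 4 values in {3, 4, 6, 7} must be used), so Bob = 4.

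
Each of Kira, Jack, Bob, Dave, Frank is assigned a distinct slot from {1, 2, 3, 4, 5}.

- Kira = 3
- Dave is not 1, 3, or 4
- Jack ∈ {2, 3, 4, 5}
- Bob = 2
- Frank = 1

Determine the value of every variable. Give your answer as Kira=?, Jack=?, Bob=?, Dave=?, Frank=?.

Kira must be 3 (only option left). Strike 3 from Jack.
Bob's domain is down to {2}, so Bob = 2. Remove 2 from Jack, Dave.
Dave's domain is down to {5}, so Dave = 5. Strike 5 from Jack.
Frank has just one choice, so Frank = 1.
Jack must be 4 (only option left).

Kira=3, Jack=4, Bob=2, Dave=5, Frank=1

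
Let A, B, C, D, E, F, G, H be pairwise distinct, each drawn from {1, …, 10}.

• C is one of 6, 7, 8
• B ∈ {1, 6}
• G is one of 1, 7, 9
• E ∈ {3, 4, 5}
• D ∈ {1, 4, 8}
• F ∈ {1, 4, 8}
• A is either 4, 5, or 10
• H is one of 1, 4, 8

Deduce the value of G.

9

D, F, H between them cover only {1, 4, 8} — a naked triple. Remove those values from A, B, C, E, G.
B must be 6 (only option left). Eliminate 6 elsewhere: C.
C's domain is down to {7}, so C = 7. Eliminate 7 elsewhere: G.
So G = 9.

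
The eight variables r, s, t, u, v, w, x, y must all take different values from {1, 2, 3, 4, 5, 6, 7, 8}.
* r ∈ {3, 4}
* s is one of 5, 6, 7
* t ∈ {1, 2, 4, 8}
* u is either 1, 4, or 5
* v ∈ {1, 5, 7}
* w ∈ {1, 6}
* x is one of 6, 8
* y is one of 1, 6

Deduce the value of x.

8

Among the 8 variables, 2 fits only t (and all 8 values in {1, 2, 3, 4, 5, 6, 7, 8} must be used), so t = 2.
The 7 still-open variables together cover exactly {1, 3, 4, 5, 6, 7, 8} — 7 values for 7 variables — and 3 appears only in r's list, so r = 3.
Among the 6 still-open variables, 4 fits only u (and all 6 values in {1, 4, 5, 6, 7, 8} must be used), so u = 4.
Among the 5 still-open variables, 8 fits only x (and all 5 values in {1, 5, 6, 7, 8} must be used), so x = 8.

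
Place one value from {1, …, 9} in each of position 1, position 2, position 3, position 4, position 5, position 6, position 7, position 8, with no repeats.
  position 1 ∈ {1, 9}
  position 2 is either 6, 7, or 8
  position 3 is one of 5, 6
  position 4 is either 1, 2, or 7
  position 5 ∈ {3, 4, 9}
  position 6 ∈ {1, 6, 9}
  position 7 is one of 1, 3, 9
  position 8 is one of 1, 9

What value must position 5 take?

position 1 and position 8 between them cover only {1, 9} — a naked pair. Remove those values from position 4, position 5, position 6, position 7.
position 6's domain is down to {6}, so position 6 = 6. Eliminate 6 elsewhere: position 2, position 3.
position 7 has just one choice, so position 7 = 3. Remove 3 from position 5.
So position 5 = 4.

4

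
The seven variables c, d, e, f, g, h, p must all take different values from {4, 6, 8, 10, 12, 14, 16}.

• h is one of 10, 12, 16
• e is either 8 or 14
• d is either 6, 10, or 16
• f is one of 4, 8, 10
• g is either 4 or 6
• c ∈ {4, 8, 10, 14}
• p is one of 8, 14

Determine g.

The 7 variables draw from only 7 values {4, 6, 8, 10, 12, 14, 16}, so each is used; only h can be 12, hence h = 12.
Among the 6 still-open variables, 16 fits only d (and all 6 values in {4, 6, 8, 10, 14, 16} must be used), so d = 16.
Among the 5 still-open variables, 6 fits only g (and all 5 values in {4, 6, 8, 10, 14} must be used), so g = 6.

6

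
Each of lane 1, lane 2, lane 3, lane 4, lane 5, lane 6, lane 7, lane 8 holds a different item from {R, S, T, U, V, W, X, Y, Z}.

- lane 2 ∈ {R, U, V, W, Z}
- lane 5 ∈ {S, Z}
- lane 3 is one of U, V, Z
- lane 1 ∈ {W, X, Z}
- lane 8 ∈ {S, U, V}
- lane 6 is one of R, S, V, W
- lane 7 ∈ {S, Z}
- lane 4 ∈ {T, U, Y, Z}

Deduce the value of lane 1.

X

lane 5 and lane 7 share exactly the 2 values {S, Z}; by pigeonhole those values go to them, so strike S, Z from lane 1, lane 2, lane 3, lane 4, lane 6, lane 8.
lane 3 and lane 8 share exactly the 2 values {U, V}; by pigeonhole those values go to them, so strike U, V from lane 2, lane 4, lane 6.
The 2 variables lane 2 and lane 6 are confined to {R, W}, which locks those values in; drop them from lane 1.
So lane 1 = X.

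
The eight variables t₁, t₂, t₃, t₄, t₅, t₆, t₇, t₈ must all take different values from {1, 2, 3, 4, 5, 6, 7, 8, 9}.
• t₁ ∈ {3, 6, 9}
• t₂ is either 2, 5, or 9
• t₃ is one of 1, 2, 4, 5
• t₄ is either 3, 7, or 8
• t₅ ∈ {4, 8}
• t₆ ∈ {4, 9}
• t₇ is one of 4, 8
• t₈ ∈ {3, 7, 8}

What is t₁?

6

t₅ and t₇ between them cover only {4, 8} — a naked pair. Remove those values from t₃, t₄, t₆, t₈.
t₆ has just one choice, so t₆ = 9. So t₁, t₂ can't be 9.
t₄ and t₈ between them cover only {3, 7} — a naked pair. Remove those values from t₁.
So t₁ = 6.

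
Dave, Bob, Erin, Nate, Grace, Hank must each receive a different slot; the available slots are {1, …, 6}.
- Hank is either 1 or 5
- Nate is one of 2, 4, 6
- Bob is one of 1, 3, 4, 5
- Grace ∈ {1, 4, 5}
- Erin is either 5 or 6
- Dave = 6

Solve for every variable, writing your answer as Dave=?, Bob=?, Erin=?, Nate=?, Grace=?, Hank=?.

Dave=6, Bob=3, Erin=5, Nate=2, Grace=4, Hank=1

Dave must be 6 (only option left). Strike 6 from Erin, Nate.
Erin's domain is down to {5}, so Erin = 5. Remove 5 from Bob, Grace, Hank.
Hank must be 1 (only option left). Eliminate 1 elsewhere: Bob, Grace.
Grace has just one choice, so Grace = 4. Eliminate 4 elsewhere: Bob, Nate.
Bob has just one choice, so Bob = 3.
Nate's domain is down to {2}, so Nate = 2.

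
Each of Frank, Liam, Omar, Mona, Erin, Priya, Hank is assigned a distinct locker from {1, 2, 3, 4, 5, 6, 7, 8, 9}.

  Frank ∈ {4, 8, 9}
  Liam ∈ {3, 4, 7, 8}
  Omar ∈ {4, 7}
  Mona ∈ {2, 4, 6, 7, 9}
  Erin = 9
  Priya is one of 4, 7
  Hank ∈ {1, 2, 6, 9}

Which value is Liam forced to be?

3

Erin has just one choice, so Erin = 9. Eliminate 9 elsewhere: Frank, Mona, Hank.
Omar and Priya share exactly the 2 values {4, 7}; by pigeonhole those values go to them, so strike 4, 7 from Frank, Liam, Mona.
That leaves Frank = 8. Remove 8 from Liam.
So Liam = 3.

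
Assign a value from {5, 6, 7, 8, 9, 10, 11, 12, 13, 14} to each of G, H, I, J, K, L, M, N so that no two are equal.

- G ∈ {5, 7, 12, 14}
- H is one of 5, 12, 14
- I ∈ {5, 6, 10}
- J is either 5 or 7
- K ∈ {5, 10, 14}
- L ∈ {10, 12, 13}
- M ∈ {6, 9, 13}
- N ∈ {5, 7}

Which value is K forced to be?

10

The 8 variables together cover exactly {5, 6, 7, 9, 10, 12, 13, 14} — 8 values for 8 variables — and 9 appears only in M's list, so M = 9.
Among the 7 still-open variables, 6 fits only I (and all 7 values in {5, 6, 7, 10, 12, 13, 14} must be used), so I = 6.
The 6 still-open variables together cover exactly {5, 7, 10, 12, 13, 14} — 6 values for 6 variables — and 13 appears only in L's list, so L = 13.
The 5 still-open variables together cover exactly {5, 7, 10, 12, 14} — 5 values for 5 variables — and 10 appears only in K's list, so K = 10.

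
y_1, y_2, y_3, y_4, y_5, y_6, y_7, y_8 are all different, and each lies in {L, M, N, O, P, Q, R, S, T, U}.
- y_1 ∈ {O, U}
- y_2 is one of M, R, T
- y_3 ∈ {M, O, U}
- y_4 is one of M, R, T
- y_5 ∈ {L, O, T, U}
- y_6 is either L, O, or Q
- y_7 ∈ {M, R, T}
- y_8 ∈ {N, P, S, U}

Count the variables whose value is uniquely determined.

The 3 variables y_2, y_4, y_7 are confined to {M, R, T}, which locks those values in; drop them from y_3, y_5.
y_1 and y_3 between them cover only {O, U} — a naked pair. Remove those values from y_5, y_6, y_8.
y_5's domain is down to {L}, so y_5 = L. Eliminate L elsewhere: y_6.
y_6 must be Q (only option left).
Determined: y_5=L, y_6=Q. The other variables each still have more than one consistent value. That makes 2.

2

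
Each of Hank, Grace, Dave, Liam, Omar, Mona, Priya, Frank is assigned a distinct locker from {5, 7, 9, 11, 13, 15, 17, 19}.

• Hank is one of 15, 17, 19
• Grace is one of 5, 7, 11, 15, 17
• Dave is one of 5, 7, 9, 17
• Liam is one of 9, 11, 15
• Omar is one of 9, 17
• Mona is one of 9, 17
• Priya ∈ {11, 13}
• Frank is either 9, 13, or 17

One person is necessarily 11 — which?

Priya

Among the 8 variables, 19 fits only Hank (and all 8 values in {5, 7, 9, 11, 13, 15, 17, 19} must be used), so Hank = 19.
Omar and Mona between them cover only {9, 17} — a naked pair. Remove those values from Grace, Dave, Liam, Frank.
Frank has just one choice, so Frank = 13. Eliminate 13 elsewhere: Priya.
So 11 goes to Priya.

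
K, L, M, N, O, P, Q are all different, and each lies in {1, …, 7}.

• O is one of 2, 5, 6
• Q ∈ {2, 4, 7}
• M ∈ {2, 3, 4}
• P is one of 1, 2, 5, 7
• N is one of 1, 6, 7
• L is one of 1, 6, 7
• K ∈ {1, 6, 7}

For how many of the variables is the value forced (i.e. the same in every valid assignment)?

Among the 7 variables, 3 fits only M (and all 7 values in {1, 2, 3, 4, 5, 6, 7} must be used), so M = 3.
The 6 still-open variables draw from only 6 values {1, 2, 4, 5, 6, 7}, so each is used; only Q can be 4, hence Q = 4.
K, L, N share exactly the 3 values {1, 6, 7}; by pigeonhole those values go to them, so strike 1, 6, 7 from O, P.
Determined: M=3, Q=4. The other variables each still have more than one consistent value. That makes 2.

2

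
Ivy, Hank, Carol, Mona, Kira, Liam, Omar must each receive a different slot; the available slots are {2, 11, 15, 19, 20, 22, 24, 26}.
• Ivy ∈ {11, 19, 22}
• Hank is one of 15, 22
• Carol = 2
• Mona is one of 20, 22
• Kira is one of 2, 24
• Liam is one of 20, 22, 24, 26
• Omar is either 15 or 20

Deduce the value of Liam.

26

Carol's domain is down to {2}, so Carol = 2. Remove 2 from Kira.
Kira has just one choice, so Kira = 24. Strike 24 from Liam.
Hank, Mona, Omar between them cover only {15, 20, 22} — a naked triple. Remove those values from Ivy, Liam.
So Liam = 26.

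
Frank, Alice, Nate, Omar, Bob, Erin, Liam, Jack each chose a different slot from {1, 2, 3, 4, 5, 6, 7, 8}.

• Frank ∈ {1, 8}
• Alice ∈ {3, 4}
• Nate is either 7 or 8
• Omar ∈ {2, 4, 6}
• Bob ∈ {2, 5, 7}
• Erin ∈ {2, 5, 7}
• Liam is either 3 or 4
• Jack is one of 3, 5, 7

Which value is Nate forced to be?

8

The 8 variables together cover exactly {1, 2, 3, 4, 5, 6, 7, 8} — 8 values for 8 variables — and 1 appears only in Frank's list, so Frank = 1.
The 7 still-open variables draw from only 7 values {2, 3, 4, 5, 6, 7, 8}, so each is used; only Omar can be 6, hence Omar = 6.
Among the 6 still-open variables, 8 fits only Nate (and all 6 values in {2, 3, 4, 5, 7, 8} must be used), so Nate = 8.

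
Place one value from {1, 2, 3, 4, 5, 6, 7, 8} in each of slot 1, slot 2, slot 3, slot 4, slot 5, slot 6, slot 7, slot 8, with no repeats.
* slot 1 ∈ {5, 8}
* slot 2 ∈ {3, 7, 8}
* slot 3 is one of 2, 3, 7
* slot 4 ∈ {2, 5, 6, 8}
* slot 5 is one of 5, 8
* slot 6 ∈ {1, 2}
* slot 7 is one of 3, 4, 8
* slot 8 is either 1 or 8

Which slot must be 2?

slot 6

The 8 variables together cover exactly {1, 2, 3, 4, 5, 6, 7, 8} — 8 values for 8 variables — and 4 appears only in slot 7's list, so slot 7 = 4.
Among the 7 still-open variables, 6 fits only slot 4 (and all 7 values in {1, 2, 3, 5, 6, 7, 8} must be used), so slot 4 = 6.
The 2 variables slot 1 and slot 5 are confined to {5, 8}, which locks those values in; drop them from slot 2, slot 8.
That leaves slot 8 = 1. Remove 1 from slot 6.
So 2 goes to slot 6.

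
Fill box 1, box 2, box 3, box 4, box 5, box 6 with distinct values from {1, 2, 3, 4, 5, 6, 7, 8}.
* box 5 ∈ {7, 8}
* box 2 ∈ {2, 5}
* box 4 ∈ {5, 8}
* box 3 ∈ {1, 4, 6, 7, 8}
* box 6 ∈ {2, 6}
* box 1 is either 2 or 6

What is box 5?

box 1 and box 6 between them cover only {2, 6} — a naked pair. Remove those values from box 2, box 3.
box 2's domain is down to {5}, so box 2 = 5. So box 4 can't be 5.
That leaves box 4 = 8. Strike 8 from box 3, box 5.
So box 5 = 7.

7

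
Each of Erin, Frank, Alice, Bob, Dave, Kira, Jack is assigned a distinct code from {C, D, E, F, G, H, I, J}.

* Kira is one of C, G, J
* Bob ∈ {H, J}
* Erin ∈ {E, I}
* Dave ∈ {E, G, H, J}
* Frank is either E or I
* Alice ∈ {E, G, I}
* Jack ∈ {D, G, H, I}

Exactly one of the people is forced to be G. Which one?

Alice

The 7 variables draw from only 7 values {C, D, E, G, H, I, J}, so each is used; only Kira can be C, hence Kira = C.
The 6 still-open variables together cover exactly {D, E, G, H, I, J} — 6 values for 6 variables — and D appears only in Jack's list, so Jack = D.
Erin and Frank share exactly the 2 values {E, I}; by pigeonhole those values go to them, so strike E, I from Alice, Dave.
So G goes to Alice.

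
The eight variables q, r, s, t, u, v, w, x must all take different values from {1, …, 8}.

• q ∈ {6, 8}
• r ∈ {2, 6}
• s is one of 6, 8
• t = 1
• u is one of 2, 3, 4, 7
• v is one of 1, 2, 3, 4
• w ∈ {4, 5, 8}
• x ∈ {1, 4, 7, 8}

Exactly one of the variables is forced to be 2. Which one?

r

t has just one choice, so t = 1. Remove 1 from v, x.
The 7 still-open variables together cover exactly {2, 3, 4, 5, 6, 7, 8} — 7 values for 7 variables — and 5 appears only in w's list, so w = 5.
q and s share exactly the 2 values {6, 8}; by pigeonhole those values go to them, so strike 6, 8 from r, x.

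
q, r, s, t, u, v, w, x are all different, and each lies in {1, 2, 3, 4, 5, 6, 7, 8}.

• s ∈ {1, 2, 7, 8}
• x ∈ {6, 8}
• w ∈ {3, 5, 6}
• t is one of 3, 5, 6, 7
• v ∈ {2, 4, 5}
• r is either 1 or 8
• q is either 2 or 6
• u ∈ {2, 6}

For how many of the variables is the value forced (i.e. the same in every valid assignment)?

Among the 8 variables, 4 fits only v (and all 8 values in {1, 2, 3, 4, 5, 6, 7, 8} must be used), so v = 4.
q and u between them cover only {2, 6} — a naked pair. Remove those values from s, t, w, x.
That leaves x = 8. Remove 8 from r, s.
That leaves r = 1. Strike 1 from s.
s's domain is down to {7}, so s = 7. Eliminate 7 elsewhere: t.
Determined: r=1, s=7, v=4, x=8. The other variables each still have more than one consistent value. That makes 4.

4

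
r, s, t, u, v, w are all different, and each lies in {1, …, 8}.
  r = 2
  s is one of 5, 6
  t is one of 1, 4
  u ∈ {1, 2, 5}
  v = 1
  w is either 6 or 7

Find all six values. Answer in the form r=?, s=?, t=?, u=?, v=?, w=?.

r=2, s=6, t=4, u=5, v=1, w=7

r's domain is down to {2}, so r = 2. So u can't be 2.
v's domain is down to {1}, so v = 1. So t, u can't be 1.
t has just one choice, so t = 4.
u has just one choice, so u = 5. Strike 5 from s.
That leaves s = 6. Strike 6 from w.
That leaves w = 7.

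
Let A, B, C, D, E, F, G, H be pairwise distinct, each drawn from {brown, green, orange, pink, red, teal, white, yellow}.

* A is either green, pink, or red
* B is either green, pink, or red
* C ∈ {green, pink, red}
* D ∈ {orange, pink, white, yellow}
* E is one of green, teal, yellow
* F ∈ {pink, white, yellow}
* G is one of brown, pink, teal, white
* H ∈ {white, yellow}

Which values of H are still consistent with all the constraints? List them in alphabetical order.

white, yellow

The 8 variables draw from only 8 values {brown, green, orange, pink, red, teal, white, yellow}, so each is used; only G can be brown, hence G = brown.
The 7 still-open variables together cover exactly {green, orange, pink, red, teal, white, yellow} — 7 values for 7 variables — and orange appears only in D's list, so D = orange.
The 6 still-open variables draw from only 6 values {green, pink, red, teal, white, yellow}, so each is used; only E can be teal, hence E = teal.
A, B, C share exactly the 3 values {green, pink, red}; by pigeonhole those values go to them, so strike green, pink, red from F.
No further eliminations apply; H can still be any of white, yellow.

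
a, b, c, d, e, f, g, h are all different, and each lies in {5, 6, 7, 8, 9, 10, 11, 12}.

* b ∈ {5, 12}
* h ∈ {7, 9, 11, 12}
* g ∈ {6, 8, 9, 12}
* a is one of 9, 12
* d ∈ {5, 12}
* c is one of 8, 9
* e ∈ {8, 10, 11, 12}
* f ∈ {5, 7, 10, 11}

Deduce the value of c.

8

The 8 variables together cover exactly {5, 6, 7, 8, 9, 10, 11, 12} — 8 values for 8 variables — and 6 appears only in g's list, so g = 6.
b and d between them cover only {5, 12} — a naked pair. Remove those values from a, e, f, h.
a must be 9 (only option left). So c, h can't be 9.
So c = 8.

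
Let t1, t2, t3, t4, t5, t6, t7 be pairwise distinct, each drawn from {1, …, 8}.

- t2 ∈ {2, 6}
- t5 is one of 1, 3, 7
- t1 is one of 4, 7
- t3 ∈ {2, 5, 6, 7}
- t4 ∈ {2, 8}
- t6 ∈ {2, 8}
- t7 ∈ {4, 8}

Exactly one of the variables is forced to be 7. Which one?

t4 and t6 share exactly the 2 values {2, 8}; by pigeonhole those values go to them, so strike 2, 8 from t2, t3, t7.
t2 has just one choice, so t2 = 6. Remove 6 from t3.
t7's domain is down to {4}, so t7 = 4. So t1 can't be 4.

t1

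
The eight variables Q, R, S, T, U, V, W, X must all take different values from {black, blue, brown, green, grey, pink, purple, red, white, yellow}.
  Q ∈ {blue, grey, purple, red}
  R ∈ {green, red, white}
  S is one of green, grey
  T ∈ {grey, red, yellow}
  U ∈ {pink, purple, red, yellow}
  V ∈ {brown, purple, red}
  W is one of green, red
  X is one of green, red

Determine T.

yellow

W and X between them cover only {green, red} — a naked pair. Remove those values from Q, R, S, T, U, V.
R's domain is down to {white}, so R = white.
S has just one choice, so S = grey. Strike grey from Q, T.
So T = yellow.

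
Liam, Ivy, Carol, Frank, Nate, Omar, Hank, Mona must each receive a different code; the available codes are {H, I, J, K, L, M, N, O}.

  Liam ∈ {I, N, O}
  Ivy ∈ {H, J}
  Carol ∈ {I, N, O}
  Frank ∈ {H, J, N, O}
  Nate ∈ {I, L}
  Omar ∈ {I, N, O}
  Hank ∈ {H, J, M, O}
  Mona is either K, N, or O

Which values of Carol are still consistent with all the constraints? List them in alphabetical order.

I, N, O

The 8 variables draw from only 8 values {H, I, J, K, L, M, N, O}, so each is used; only Mona can be K, hence Mona = K.
The 7 still-open variables draw from only 7 values {H, I, J, L, M, N, O}, so each is used; only Nate can be L, hence Nate = L.
Among the 6 still-open variables, M fits only Hank (and all 6 values in {H, I, J, M, N, O} must be used), so Hank = M.
Liam, Carol, Omar share exactly the 3 values {I, N, O}; by pigeonhole those values go to them, so strike I, N, O from Frank.
No further eliminations apply; Carol can still be any of I, N, O.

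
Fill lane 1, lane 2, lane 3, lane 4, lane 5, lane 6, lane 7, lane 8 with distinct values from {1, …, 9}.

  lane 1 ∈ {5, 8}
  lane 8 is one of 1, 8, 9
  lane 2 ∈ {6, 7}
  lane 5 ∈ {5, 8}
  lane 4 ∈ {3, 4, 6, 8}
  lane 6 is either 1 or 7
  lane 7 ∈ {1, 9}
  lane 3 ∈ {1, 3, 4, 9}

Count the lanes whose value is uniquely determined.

2

lane 1 and lane 5 between them cover only {5, 8} — a naked pair. Remove those values from lane 4, lane 8.
lane 7 and lane 8 share exactly the 2 values {1, 9}; by pigeonhole those values go to them, so strike 1, 9 from lane 3, lane 6.
That leaves lane 6 = 7. Strike 7 from lane 2.
lane 2 has just one choice, so lane 2 = 6. Remove 6 from lane 4.
Determined: lane 2=6, lane 6=7. The other lanes each still have more than one consistent value. That makes 2.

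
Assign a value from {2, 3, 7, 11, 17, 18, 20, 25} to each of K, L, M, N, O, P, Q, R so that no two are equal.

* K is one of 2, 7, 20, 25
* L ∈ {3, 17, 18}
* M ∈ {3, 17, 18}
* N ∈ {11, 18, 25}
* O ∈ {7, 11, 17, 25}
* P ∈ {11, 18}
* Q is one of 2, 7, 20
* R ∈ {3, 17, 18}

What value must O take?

L, M, R between them cover only {3, 17, 18} — a naked triple. Remove those values from N, O, P.
P's domain is down to {11}, so P = 11. Remove 11 from N, O.
N's domain is down to {25}, so N = 25. Strike 25 from K, O.
So O = 7.

7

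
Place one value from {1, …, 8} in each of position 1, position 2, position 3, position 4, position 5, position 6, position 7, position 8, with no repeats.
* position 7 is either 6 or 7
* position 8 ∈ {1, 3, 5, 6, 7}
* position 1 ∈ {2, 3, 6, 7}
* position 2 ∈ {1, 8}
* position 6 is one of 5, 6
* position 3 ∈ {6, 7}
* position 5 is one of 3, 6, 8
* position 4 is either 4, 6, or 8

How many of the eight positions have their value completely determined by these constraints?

3

The 8 variables together cover exactly {1, 2, 3, 4, 5, 6, 7, 8} — 8 values for 8 variables — and 2 appears only in position 1's list, so position 1 = 2.
Among the 7 still-open variables, 4 fits only position 4 (and all 7 values in {1, 3, 4, 5, 6, 7, 8} must be used), so position 4 = 4.
position 3 and position 7 between them cover only {6, 7} — a naked pair. Remove those values from position 5, position 6, position 8.
position 6 has just one choice, so position 6 = 5. Eliminate 5 elsewhere: position 8.
Determined: position 1=2, position 4=4, position 6=5. The other positions each still have more than one consistent value. That makes 3.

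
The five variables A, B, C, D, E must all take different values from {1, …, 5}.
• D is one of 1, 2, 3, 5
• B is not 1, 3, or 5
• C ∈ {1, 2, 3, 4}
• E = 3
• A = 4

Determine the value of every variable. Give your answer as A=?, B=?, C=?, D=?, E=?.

A has just one choice, so A = 4. Strike 4 from B, C.
B must be 2 (only option left). So C, D can't be 2.
E has just one choice, so E = 3. Strike 3 from C, D.
C has just one choice, so C = 1. So D can't be 1.
D's domain is down to {5}, so D = 5.

A=4, B=2, C=1, D=5, E=3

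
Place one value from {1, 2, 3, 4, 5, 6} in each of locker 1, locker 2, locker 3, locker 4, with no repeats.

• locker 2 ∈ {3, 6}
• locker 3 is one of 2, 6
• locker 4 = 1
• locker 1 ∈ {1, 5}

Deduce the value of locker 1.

locker 4's domain is down to {1}, so locker 4 = 1. Strike 1 from locker 1.
So locker 1 = 5.

5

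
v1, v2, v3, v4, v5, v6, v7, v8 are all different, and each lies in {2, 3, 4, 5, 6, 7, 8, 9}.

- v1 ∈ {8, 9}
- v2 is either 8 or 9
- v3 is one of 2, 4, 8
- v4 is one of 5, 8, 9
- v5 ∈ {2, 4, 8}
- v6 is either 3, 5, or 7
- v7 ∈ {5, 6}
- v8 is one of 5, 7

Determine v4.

5

Among the 8 variables, 3 fits only v6 (and all 8 values in {2, 3, 4, 5, 6, 7, 8, 9} must be used), so v6 = 3.
The 7 still-open variables together cover exactly {2, 4, 5, 6, 7, 8, 9} — 7 values for 7 variables — and 6 appears only in v7's list, so v7 = 6.
The 6 still-open variables draw from only 6 values {2, 4, 5, 7, 8, 9}, so each is used; only v8 can be 7, hence v8 = 7.
The 5 still-open variables together cover exactly {2, 4, 5, 8, 9} — 5 values for 5 variables — and 5 appears only in v4's list, so v4 = 5.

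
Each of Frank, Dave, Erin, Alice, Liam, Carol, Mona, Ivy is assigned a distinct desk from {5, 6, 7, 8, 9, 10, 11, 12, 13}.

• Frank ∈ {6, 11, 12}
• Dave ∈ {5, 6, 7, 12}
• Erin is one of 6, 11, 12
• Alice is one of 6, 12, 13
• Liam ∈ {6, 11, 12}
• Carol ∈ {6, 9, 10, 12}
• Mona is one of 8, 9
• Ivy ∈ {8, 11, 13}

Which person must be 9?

Mona

Frank, Erin, Liam between them cover only {6, 11, 12} — a naked triple. Remove those values from Dave, Alice, Carol, Ivy.
Alice has just one choice, so Alice = 13. Strike 13 from Ivy.
That leaves Ivy = 8. Remove 8 from Mona.
So 9 goes to Mona.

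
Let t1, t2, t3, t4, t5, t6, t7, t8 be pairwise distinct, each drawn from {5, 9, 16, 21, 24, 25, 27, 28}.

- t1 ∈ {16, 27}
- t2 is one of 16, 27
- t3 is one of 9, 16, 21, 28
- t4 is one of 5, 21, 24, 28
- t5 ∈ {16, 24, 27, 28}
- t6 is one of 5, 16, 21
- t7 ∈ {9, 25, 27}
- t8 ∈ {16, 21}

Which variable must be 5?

The 8 variables together cover exactly {5, 9, 16, 21, 24, 25, 27, 28} — 8 values for 8 variables — and 25 appears only in t7's list, so t7 = 25.
The 7 still-open variables together cover exactly {5, 9, 16, 21, 24, 27, 28} — 7 values for 7 variables — and 9 appears only in t3's list, so t3 = 9.
The 2 variables t1 and t2 are confined to {16, 27}, which locks those values in; drop them from t5, t6, t8.
That leaves t8 = 21. Remove 21 from t4, t6.
So 5 goes to t6.

t6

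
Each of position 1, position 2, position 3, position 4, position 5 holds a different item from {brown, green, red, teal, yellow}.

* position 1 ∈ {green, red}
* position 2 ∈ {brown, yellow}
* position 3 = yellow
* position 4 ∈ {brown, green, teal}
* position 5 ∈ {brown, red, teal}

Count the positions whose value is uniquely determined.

2

position 3's domain is down to {yellow}, so position 3 = yellow. Remove yellow from position 2.
position 2 must be brown (only option left). So position 4, position 5 can't be brown.
Determined: position 2=brown, position 3=yellow. The other positions each still have more than one consistent value. That makes 2.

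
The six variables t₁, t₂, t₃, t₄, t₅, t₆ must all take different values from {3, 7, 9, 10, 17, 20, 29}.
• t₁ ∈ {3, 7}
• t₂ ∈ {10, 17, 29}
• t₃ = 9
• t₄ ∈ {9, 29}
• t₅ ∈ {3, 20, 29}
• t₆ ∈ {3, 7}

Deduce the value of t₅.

20

t₃ must be 9 (only option left). So t₄ can't be 9.
t₄'s domain is down to {29}, so t₄ = 29. So t₂, t₅ can't be 29.
t₁ and t₆ share exactly the 2 values {3, 7}; by pigeonhole those values go to them, so strike 3, 7 from t₅.
So t₅ = 20.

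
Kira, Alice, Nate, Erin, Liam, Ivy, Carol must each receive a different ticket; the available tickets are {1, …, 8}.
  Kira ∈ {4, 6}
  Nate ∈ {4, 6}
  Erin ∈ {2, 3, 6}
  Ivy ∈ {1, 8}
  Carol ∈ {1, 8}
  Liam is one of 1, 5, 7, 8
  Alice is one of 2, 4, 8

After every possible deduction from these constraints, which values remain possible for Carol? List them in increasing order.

1, 8

The 2 variables Kira and Nate are confined to {4, 6}, which locks those values in; drop them from Alice, Erin.
The 2 variables Ivy and Carol are confined to {1, 8}, which locks those values in; drop them from Alice, Liam.
Alice must be 2 (only option left). Strike 2 from Erin.
Erin's domain is down to {3}, so Erin = 3.
No further eliminations apply; Carol can still be any of 1, 8.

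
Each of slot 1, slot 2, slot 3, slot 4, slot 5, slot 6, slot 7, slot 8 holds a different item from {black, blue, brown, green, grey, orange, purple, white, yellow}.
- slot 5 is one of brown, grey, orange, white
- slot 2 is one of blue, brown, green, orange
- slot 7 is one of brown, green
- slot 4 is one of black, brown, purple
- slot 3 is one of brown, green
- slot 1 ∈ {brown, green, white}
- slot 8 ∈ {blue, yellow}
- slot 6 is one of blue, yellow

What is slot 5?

grey

slot 3 and slot 7 share exactly the 2 values {brown, green}; by pigeonhole those values go to them, so strike brown, green from slot 1, slot 2, slot 4, slot 5.
That leaves slot 1 = white. Eliminate white elsewhere: slot 5.
The 2 variables slot 6 and slot 8 are confined to {blue, yellow}, which locks those values in; drop them from slot 2.
slot 2 must be orange (only option left). Strike orange from slot 5.
So slot 5 = grey.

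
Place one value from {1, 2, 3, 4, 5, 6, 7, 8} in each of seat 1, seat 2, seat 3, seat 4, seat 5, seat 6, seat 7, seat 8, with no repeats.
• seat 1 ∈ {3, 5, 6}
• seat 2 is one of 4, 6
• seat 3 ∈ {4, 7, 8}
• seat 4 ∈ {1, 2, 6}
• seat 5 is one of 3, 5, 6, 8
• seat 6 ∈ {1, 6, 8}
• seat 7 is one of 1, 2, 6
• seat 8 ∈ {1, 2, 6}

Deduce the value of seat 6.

The 8 variables together cover exactly {1, 2, 3, 4, 5, 6, 7, 8} — 8 values for 8 variables — and 7 appears only in seat 3's list, so seat 3 = 7.
The 7 still-open variables together cover exactly {1, 2, 3, 4, 5, 6, 8} — 7 values for 7 variables — and 4 appears only in seat 2's list, so seat 2 = 4.
seat 4, seat 7, seat 8 between them cover only {1, 2, 6} — a naked triple. Remove those values from seat 1, seat 5, seat 6.
So seat 6 = 8.

8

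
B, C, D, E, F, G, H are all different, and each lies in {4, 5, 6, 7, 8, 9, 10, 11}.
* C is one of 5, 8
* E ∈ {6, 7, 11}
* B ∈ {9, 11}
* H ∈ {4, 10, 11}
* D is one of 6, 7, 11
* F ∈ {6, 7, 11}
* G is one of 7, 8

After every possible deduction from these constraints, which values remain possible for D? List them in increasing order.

The 3 variables D, E, F are confined to {6, 7, 11}, which locks those values in; drop them from B, G, H.
That leaves B = 9.
G's domain is down to {8}, so G = 8. Strike 8 from C.
C has just one choice, so C = 5.
No further eliminations apply; D can still be any of 6, 7, 11.

6, 7, 11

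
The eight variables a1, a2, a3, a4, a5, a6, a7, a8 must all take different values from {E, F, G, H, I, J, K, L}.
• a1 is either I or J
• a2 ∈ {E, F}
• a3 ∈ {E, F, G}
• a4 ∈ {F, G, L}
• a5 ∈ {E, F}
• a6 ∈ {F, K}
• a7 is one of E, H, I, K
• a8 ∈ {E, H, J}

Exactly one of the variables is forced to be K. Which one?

Among the 8 variables, L fits only a4 (and all 8 values in {E, F, G, H, I, J, K, L} must be used), so a4 = L.
Among the 7 still-open variables, G fits only a3 (and all 7 values in {E, F, G, H, I, J, K} must be used), so a3 = G.
a2 and a5 between them cover only {E, F} — a naked pair. Remove those values from a6, a7, a8.
So K goes to a6.

a6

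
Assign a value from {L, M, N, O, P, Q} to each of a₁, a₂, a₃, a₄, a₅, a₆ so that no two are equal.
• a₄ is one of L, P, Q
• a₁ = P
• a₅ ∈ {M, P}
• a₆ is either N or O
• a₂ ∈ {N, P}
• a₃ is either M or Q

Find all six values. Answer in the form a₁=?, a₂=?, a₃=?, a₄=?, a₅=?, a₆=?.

a₁=P, a₂=N, a₃=Q, a₄=L, a₅=M, a₆=O

a₁'s domain is down to {P}, so a₁ = P. Eliminate P elsewhere: a₂, a₄, a₅.
a₂'s domain is down to {N}, so a₂ = N. Remove N from a₆.
That leaves a₅ = M. So a₃ can't be M.
a₆ has just one choice, so a₆ = O.
That leaves a₃ = Q. Eliminate Q elsewhere: a₄.
a₄ has just one choice, so a₄ = L.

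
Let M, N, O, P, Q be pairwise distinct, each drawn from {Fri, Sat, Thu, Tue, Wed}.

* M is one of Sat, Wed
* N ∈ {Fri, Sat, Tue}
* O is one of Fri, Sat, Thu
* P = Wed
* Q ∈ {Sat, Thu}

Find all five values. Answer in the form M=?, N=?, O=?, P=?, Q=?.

P must be Wed (only option left). So M can't be Wed.
M has just one choice, so M = Sat. So N, O, Q can't be Sat.
Q's domain is down to {Thu}, so Q = Thu. Strike Thu from O.
O has just one choice, so O = Fri. So N can't be Fri.
N has just one choice, so N = Tue.

M=Sat, N=Tue, O=Fri, P=Wed, Q=Thu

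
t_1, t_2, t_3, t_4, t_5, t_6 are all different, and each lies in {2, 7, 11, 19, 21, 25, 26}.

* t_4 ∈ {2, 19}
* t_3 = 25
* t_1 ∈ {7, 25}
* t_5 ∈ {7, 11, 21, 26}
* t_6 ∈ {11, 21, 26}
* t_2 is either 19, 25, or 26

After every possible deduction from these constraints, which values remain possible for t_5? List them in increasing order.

11, 21, 26

t_3 must be 25 (only option left). Eliminate 25 elsewhere: t_1, t_2.
t_1 must be 7 (only option left). Strike 7 from t_5.
No further eliminations apply; t_5 can still be any of 11, 21, 26.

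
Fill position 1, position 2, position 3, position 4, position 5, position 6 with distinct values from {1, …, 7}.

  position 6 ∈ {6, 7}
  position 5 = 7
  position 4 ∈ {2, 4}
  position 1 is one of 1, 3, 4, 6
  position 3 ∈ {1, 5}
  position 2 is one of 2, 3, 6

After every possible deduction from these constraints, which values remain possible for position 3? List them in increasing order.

1, 5

position 5 has just one choice, so position 5 = 7. Remove 7 from position 6.
That leaves position 6 = 6. Strike 6 from position 1, position 2.
No further eliminations apply; position 3 can still be any of 1, 5.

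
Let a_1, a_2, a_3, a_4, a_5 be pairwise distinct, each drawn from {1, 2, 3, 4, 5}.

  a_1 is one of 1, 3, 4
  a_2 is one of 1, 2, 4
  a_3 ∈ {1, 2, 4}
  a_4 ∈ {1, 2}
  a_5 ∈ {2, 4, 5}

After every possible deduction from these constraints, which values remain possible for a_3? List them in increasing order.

Among the 5 variables, 3 fits only a_1 (and all 5 values in {1, 2, 3, 4, 5} must be used), so a_1 = 3.
The 4 still-open variables draw from only 4 values {1, 2, 4, 5}, so each is used; only a_5 can be 5, hence a_5 = 5.
No further eliminations apply; a_3 can still be any of 1, 2, 4.

1, 2, 4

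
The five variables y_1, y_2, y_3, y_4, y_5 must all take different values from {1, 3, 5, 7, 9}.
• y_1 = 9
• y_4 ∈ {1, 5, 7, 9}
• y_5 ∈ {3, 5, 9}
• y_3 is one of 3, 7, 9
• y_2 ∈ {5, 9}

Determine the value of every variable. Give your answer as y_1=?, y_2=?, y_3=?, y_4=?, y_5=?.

y_1 has just one choice, so y_1 = 9. Eliminate 9 elsewhere: y_2, y_3, y_4, y_5.
y_2 must be 5 (only option left). Remove 5 from y_4, y_5.
y_5's domain is down to {3}, so y_5 = 3. So y_3 can't be 3.
That leaves y_3 = 7. So y_4 can't be 7.
y_4's domain is down to {1}, so y_4 = 1.

y_1=9, y_2=5, y_3=7, y_4=1, y_5=3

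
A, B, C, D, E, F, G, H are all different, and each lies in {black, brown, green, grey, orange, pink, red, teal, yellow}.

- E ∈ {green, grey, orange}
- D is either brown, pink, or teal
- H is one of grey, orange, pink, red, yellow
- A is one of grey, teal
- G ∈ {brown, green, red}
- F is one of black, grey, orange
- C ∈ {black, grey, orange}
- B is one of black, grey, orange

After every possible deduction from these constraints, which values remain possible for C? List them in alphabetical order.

black, grey, orange

The 3 variables B, C, F are confined to {black, grey, orange}, which locks those values in; drop them from A, E, H.
That leaves A = teal. Remove teal from D.
That leaves E = green. Strike green from G.
No further eliminations apply; C can still be any of black, grey, orange.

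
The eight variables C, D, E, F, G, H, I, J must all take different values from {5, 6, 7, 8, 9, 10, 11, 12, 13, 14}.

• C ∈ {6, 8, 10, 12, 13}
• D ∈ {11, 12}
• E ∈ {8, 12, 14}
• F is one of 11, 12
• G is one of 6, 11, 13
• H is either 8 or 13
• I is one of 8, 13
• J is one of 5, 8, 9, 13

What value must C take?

D and F share exactly the 2 values {11, 12}; by pigeonhole those values go to them, so strike 11, 12 from C, E, G.
The 2 variables H and I are confined to {8, 13}, which locks those values in; drop them from C, E, G, J.
E has just one choice, so E = 14.
G must be 6 (only option left). Eliminate 6 elsewhere: C.
So C = 10.

10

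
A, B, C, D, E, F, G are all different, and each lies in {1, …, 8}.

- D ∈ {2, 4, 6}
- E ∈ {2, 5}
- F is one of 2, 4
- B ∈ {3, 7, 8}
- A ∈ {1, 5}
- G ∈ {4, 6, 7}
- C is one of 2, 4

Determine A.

The 2 variables C and F are confined to {2, 4}, which locks those values in; drop them from D, E, G.
D must be 6 (only option left). Eliminate 6 elsewhere: G.
E's domain is down to {5}, so E = 5. So A can't be 5.
So A = 1.

1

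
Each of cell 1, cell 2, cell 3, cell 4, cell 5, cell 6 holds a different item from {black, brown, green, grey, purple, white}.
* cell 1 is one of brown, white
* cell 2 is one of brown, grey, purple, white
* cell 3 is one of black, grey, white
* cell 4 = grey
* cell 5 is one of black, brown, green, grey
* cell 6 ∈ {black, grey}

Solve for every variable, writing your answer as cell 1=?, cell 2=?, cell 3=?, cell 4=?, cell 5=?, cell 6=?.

cell 4 has just one choice, so cell 4 = grey. So cell 2, cell 3, cell 5, cell 6 can't be grey.
cell 6 must be black (only option left). Remove black from cell 3, cell 5.
cell 3's domain is down to {white}, so cell 3 = white. Eliminate white elsewhere: cell 1, cell 2.
That leaves cell 1 = brown. Eliminate brown elsewhere: cell 2, cell 5.
cell 2 must be purple (only option left).
That leaves cell 5 = green.

cell 1=brown, cell 2=purple, cell 3=white, cell 4=grey, cell 5=green, cell 6=black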